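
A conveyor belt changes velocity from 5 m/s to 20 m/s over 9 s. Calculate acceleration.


Given: initial velocity v0 = 5 m/s, final velocity v = 20 m/s, time t = 9 s
Using a = (v - v0) / t
a = (20 - 5) / 9
a = 15 / 9
a = 5/3 m/s^2

5/3 m/s^2


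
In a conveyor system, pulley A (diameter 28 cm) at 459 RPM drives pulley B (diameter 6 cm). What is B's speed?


Given: D1 = 28 cm, w1 = 459 RPM, D2 = 6 cm
Using D1*w1 = D2*w2
w2 = D1*w1 / D2
w2 = 28*459 / 6
w2 = 12852 / 6
w2 = 2142 RPM

2142 RPM


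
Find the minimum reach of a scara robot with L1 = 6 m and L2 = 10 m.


Given: L1 = 6 m, L2 = 10 m
For a 2-link planar arm, min reach = |L1 - L2| (second link folded back)
Min reach = |6 - 10|
Min reach = 4 m

4 m


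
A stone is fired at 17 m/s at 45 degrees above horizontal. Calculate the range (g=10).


Given: v0 = 17 m/s, theta = 45 deg, g = 10 m/s^2
sin(2*45) = sin(90) = 1
Using R = v0^2 * sin(2*theta) / g
R = 17^2 * 1 / 10
R = 289 / 10
R = 289/10 m

289/10 m


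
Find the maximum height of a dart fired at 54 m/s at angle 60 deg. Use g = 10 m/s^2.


Given: v0 = 54 m/s, theta = 60 deg, g = 10 m/s^2
sin^2(60) = 3/4
Using H = v0^2 * sin^2(theta) / (2*g)
H = 54^2 * 3/4 / (2*10)
H = 2916 * 3/4 / 20
H = 2187 / 20
H = 2187/20 m

2187/20 m


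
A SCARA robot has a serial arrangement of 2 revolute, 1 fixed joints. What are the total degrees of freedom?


Given: serial robot with 2 revolute, 1 fixed joints
DOF contribution per joint type: revolute=1, prismatic=1, spherical=3, fixed=0
DOF = 2*1 + 1*0
DOF = 2

2


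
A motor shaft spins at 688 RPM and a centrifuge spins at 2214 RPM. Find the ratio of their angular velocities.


Given: RPM_A = 688, RPM_B = 2214
omega = 2*pi*RPM/60, so omega_A/omega_B = RPM_A / RPM_B
omega_A/omega_B = 688 / 2214
omega_A/omega_B = 344/1107

344/1107


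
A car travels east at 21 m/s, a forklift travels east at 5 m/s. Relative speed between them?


Given: v_A = 21 m/s east, v_B = 5 m/s east
Both move in the same direction; relative speed = |v_A - v_B|
|21 - 5| = |16|
= 16 m/s

16 m/s


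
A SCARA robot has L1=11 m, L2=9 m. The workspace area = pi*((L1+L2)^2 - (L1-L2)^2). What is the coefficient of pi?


Given: L1 = 11, L2 = 9
(L1+L2)^2 = (20)^2 = 400
(L1-L2)^2 = (2)^2 = 4
Difference = 400 - 4 = 396
This equals 4*L1*L2 = 4*11*9 = 396
Workspace area = 396*pi

396


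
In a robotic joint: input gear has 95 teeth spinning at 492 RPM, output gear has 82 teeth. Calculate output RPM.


Given: N1 = 95 teeth, w1 = 492 RPM, N2 = 82 teeth
Using N1*w1 = N2*w2
w2 = N1*w1 / N2
w2 = 95*492 / 82
w2 = 46740 / 82
w2 = 570 RPM

570 RPM


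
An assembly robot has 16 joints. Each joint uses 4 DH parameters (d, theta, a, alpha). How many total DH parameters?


Given: 16 joints, 4 DH parameters per joint (d, theta, a, alpha)
Total DH parameters = number_of_joints * 4
Total = 16 * 4
Total = 64

64


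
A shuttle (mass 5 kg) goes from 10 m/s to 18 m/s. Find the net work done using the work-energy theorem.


Given: m = 5 kg, v0 = 10 m/s, v = 18 m/s
Using W = (1/2)*m*(v^2 - v0^2)
v^2 = 18^2 = 324
v0^2 = 10^2 = 100
v^2 - v0^2 = 324 - 100 = 224
W = (1/2)*5*224 = 560 J

560 J


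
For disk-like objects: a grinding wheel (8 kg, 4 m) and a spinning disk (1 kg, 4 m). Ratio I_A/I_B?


Given: M1=8 kg, R1=4 m, M2=1 kg, R2=4 m
For a disk: I = (1/2)*M*R^2, so I_A/I_B = (M1*R1^2)/(M2*R2^2)
M1*R1^2 = 8*16 = 128
M2*R2^2 = 1*16 = 16
I_A/I_B = 128/16 = 8

8


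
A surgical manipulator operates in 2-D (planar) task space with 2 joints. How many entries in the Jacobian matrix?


Given: task space dimension = 2, joints = 2
Jacobian is a 2 x 2 matrix
Total entries = rows * columns
Total = 2 * 2
Total = 4

4


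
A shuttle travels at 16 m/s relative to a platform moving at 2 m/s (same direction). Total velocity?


Given: object velocity = 16 m/s, platform velocity = 2 m/s (same direction)
Using classical velocity addition: v_total = v_object + v_platform
v_total = 16 + 2
v_total = 18 m/s

18 m/s


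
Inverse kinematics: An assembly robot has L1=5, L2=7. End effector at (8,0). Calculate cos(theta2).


Given: L1 = 5, L2 = 7, target (x, y) = (8, 0)
Using cos(theta2) = (x^2 + y^2 - L1^2 - L2^2) / (2*L1*L2)
x^2 + y^2 = 8^2 + 0 = 64
L1^2 + L2^2 = 25 + 49 = 74
Numerator = 64 - 74 = -10
Denominator = 2*5*7 = 70
cos(theta2) = -10/70 = -1/7

-1/7


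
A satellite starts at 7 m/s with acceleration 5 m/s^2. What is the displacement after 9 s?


Given: v0 = 7 m/s, a = 5 m/s^2, t = 9 s
Using s = v0*t + (1/2)*a*t^2
s = 7*9 + (1/2)*5*9^2
s = 63 + (1/2)*405
s = 63 + 405/2
s = 531/2

531/2 m


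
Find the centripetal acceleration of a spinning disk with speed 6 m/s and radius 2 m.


Given: v = 6 m/s, r = 2 m
Using a_c = v^2 / r
a_c = 6^2 / 2
a_c = 36 / 2
a_c = 18 m/s^2

18 m/s^2


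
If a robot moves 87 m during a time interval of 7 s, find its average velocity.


Given: distance d = 87 m, time t = 7 s
Using v = d / t
v = 87 / 7
v = 87/7 m/s

87/7 m/s


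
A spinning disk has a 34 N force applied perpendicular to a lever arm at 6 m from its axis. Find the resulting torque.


Given: F = 34 N, r = 6 m, angle = 90 deg (perpendicular)
Using tau = F * r * sin(90)
sin(90) = 1
tau = 34 * 6 * 1
tau = 204 Nm

204 Nm


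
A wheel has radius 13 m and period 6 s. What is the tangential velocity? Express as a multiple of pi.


Given: radius r = 13 m, period T = 6 s
Using v = 2*pi*r / T
v = 2*pi*13 / 6
v = 26*pi / 6
v = 13/3*pi m/s

13/3*pi m/s


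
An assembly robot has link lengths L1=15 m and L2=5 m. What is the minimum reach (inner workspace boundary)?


Given: L1 = 15 m, L2 = 5 m
For a 2-link planar arm, min reach = |L1 - L2| (second link folded back)
Min reach = |15 - 5|
Min reach = 10 m

10 m


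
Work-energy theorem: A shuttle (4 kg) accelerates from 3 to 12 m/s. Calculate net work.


Given: m = 4 kg, v0 = 3 m/s, v = 12 m/s
Using W = (1/2)*m*(v^2 - v0^2)
v^2 = 12^2 = 144
v0^2 = 3^2 = 9
v^2 - v0^2 = 144 - 9 = 135
W = (1/2)*4*135 = 270 J

270 J


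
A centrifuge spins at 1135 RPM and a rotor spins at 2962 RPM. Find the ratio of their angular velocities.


Given: RPM_A = 1135, RPM_B = 2962
omega = 2*pi*RPM/60, so omega_A/omega_B = RPM_A / RPM_B
omega_A/omega_B = 1135 / 2962
omega_A/omega_B = 1135/2962

1135/2962


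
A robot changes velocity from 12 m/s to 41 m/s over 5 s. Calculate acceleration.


Given: initial velocity v0 = 12 m/s, final velocity v = 41 m/s, time t = 5 s
Using a = (v - v0) / t
a = (41 - 12) / 5
a = 29 / 5
a = 29/5 m/s^2

29/5 m/s^2


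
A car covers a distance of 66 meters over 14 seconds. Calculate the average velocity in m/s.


Given: distance d = 66 m, time t = 14 s
Using v = d / t
v = 66 / 14
v = 33/7 m/s

33/7 m/s


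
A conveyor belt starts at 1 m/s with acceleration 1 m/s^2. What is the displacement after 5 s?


Given: v0 = 1 m/s, a = 1 m/s^2, t = 5 s
Using s = v0*t + (1/2)*a*t^2
s = 1*5 + (1/2)*1*5^2
s = 5 + (1/2)*25
s = 5 + 25/2
s = 35/2

35/2 m


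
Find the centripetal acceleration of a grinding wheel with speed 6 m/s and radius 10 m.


Given: v = 6 m/s, r = 10 m
Using a_c = v^2 / r
a_c = 6^2 / 10
a_c = 36 / 10
a_c = 18/5 m/s^2

18/5 m/s^2


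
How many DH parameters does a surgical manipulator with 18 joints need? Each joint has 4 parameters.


Given: 18 joints, 4 DH parameters per joint (d, theta, a, alpha)
Total DH parameters = number_of_joints * 4
Total = 18 * 4
Total = 72

72


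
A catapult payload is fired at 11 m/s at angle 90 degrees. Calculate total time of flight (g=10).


Given: v0 = 11 m/s, theta = 90 deg, g = 10 m/s^2
sin(90) = 1
Using T = 2*v0*sin(theta) / g
T = 2*11*1 / 10
T = 22 / 10
T = 11/5 s

11/5 s


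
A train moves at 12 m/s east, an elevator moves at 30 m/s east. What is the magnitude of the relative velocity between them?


Given: v_A = 12 m/s east, v_B = 30 m/s east
Both move in the same direction; relative speed = |v_A - v_B|
|12 - 30| = |-18|
= 18 m/s

18 m/s


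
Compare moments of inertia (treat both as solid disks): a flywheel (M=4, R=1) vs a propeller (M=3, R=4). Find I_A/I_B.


Given: M1=4 kg, R1=1 m, M2=3 kg, R2=4 m
For a disk: I = (1/2)*M*R^2, so I_A/I_B = (M1*R1^2)/(M2*R2^2)
M1*R1^2 = 4*1 = 4
M2*R2^2 = 3*16 = 48
I_A/I_B = 4/48 = 1/12

1/12


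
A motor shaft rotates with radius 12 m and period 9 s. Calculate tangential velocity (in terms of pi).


Given: radius r = 12 m, period T = 9 s
Using v = 2*pi*r / T
v = 2*pi*12 / 9
v = 24*pi / 9
v = 8/3*pi m/s

8/3*pi m/s


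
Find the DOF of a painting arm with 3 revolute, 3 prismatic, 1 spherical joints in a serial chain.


Given: serial robot with 3 revolute, 3 prismatic, 1 spherical joints
DOF contribution per joint type: revolute=1, prismatic=1, spherical=3, fixed=0
DOF = 3*1 + 3*1 + 1*3
DOF = 9

9


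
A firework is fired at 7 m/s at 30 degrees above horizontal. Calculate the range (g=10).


Given: v0 = 7 m/s, theta = 30 deg, g = 10 m/s^2
sin(2*30) = sin(60) = sqrt(3)/2
Using R = v0^2 * sin(2*theta) / g
R = 7^2 * (sqrt(3)/2) / 10
R = 49 * sqrt(3) / 20
R = 49/20*sqrt(3) m

49/20*sqrt(3) m


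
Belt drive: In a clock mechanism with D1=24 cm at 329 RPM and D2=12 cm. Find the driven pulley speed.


Given: D1 = 24 cm, w1 = 329 RPM, D2 = 12 cm
Using D1*w1 = D2*w2
w2 = D1*w1 / D2
w2 = 24*329 / 12
w2 = 7896 / 12
w2 = 658 RPM

658 RPM


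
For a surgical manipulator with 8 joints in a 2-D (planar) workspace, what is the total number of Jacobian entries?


Given: task space dimension = 2, joints = 8
Jacobian is a 2 x 8 matrix
Total entries = rows * columns
Total = 2 * 8
Total = 16

16


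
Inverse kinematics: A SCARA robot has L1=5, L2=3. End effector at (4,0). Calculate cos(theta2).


Given: L1 = 5, L2 = 3, target (x, y) = (4, 0)
Using cos(theta2) = (x^2 + y^2 - L1^2 - L2^2) / (2*L1*L2)
x^2 + y^2 = 4^2 + 0 = 16
L1^2 + L2^2 = 25 + 9 = 34
Numerator = 16 - 34 = -18
Denominator = 2*5*3 = 30
cos(theta2) = -18/30 = -3/5

-3/5


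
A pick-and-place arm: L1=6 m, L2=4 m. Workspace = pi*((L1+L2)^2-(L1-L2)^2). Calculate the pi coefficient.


Given: L1 = 6, L2 = 4
(L1+L2)^2 = (10)^2 = 100
(L1-L2)^2 = (2)^2 = 4
Difference = 100 - 4 = 96
This equals 4*L1*L2 = 4*6*4 = 96
Workspace area = 96*pi

96


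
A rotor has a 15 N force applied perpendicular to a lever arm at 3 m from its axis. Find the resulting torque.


Given: F = 15 N, r = 3 m, angle = 90 deg (perpendicular)
Using tau = F * r * sin(90)
sin(90) = 1
tau = 15 * 3 * 1
tau = 45 Nm

45 Nm


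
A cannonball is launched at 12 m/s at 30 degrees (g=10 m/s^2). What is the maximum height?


Given: v0 = 12 m/s, theta = 30 deg, g = 10 m/s^2
sin^2(30) = 1/4
Using H = v0^2 * sin^2(theta) / (2*g)
H = 12^2 * 1/4 / (2*10)
H = 144 * 1/4 / 20
H = 36 / 20
H = 9/5 m

9/5 m


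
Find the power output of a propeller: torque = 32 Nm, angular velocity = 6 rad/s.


Given: tau = 32 Nm, omega = 6 rad/s
Using P = tau * omega
P = 32 * 6
P = 192 W

192 W


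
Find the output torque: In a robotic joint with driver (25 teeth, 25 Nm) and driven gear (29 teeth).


Given: N1 = 25, N2 = 29, T1 = 25 Nm
Using T2/T1 = N2/N1
T2 = T1 * N2 / N1
T2 = 25 * 29 / 25
T2 = 725 / 25
T2 = 29 Nm

29 Nm


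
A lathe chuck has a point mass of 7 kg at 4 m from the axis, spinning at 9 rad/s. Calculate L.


Given: m = 7 kg, r = 4 m, omega = 9 rad/s
For a point mass: I = m*r^2
I = 7*4^2 = 7*16 = 112
L = I*omega = 112*9
L = 1008 kg*m^2/s

1008 kg*m^2/s


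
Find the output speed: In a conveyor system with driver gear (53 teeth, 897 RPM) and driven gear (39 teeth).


Given: N1 = 53 teeth, w1 = 897 RPM, N2 = 39 teeth
Using N1*w1 = N2*w2
w2 = N1*w1 / N2
w2 = 53*897 / 39
w2 = 47541 / 39
w2 = 1219 RPM

1219 RPM


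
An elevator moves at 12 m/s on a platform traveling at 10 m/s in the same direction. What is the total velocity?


Given: object velocity = 12 m/s, platform velocity = 10 m/s (same direction)
Using classical velocity addition: v_total = v_object + v_platform
v_total = 12 + 10
v_total = 22 m/s

22 m/s


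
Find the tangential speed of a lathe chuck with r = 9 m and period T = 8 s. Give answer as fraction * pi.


Given: radius r = 9 m, period T = 8 s
Using v = 2*pi*r / T
v = 2*pi*9 / 8
v = 18*pi / 8
v = 9/4*pi m/s

9/4*pi m/s


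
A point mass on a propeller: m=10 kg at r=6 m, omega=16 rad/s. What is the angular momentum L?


Given: m = 10 kg, r = 6 m, omega = 16 rad/s
For a point mass: I = m*r^2
I = 10*6^2 = 10*36 = 360
L = I*omega = 360*16
L = 5760 kg*m^2/s

5760 kg*m^2/s


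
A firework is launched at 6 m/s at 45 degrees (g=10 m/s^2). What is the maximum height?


Given: v0 = 6 m/s, theta = 45 deg, g = 10 m/s^2
sin^2(45) = 1/2
Using H = v0^2 * sin^2(theta) / (2*g)
H = 6^2 * 1/2 / (2*10)
H = 36 * 1/2 / 20
H = 18 / 20
H = 9/10 m

9/10 m


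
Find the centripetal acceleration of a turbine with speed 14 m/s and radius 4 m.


Given: v = 14 m/s, r = 4 m
Using a_c = v^2 / r
a_c = 14^2 / 4
a_c = 196 / 4
a_c = 49 m/s^2

49 m/s^2


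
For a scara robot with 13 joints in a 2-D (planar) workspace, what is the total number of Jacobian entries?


Given: task space dimension = 2, joints = 13
Jacobian is a 2 x 13 matrix
Total entries = rows * columns
Total = 2 * 13
Total = 26

26


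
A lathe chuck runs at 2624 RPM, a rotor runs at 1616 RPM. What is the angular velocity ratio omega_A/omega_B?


Given: RPM_A = 2624, RPM_B = 1616
omega = 2*pi*RPM/60, so omega_A/omega_B = RPM_A / RPM_B
omega_A/omega_B = 2624 / 1616
omega_A/omega_B = 164/101

164/101


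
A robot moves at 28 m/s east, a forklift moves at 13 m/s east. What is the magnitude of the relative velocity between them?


Given: v_A = 28 m/s east, v_B = 13 m/s east
Both move in the same direction; relative speed = |v_A - v_B|
|28 - 13| = |15|
= 15 m/s

15 m/s


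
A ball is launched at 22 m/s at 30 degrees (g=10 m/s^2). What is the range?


Given: v0 = 22 m/s, theta = 30 deg, g = 10 m/s^2
sin(2*30) = sin(60) = sqrt(3)/2
Using R = v0^2 * sin(2*theta) / g
R = 22^2 * (sqrt(3)/2) / 10
R = 484 * sqrt(3) / 20
R = 121/5*sqrt(3) m

121/5*sqrt(3) m


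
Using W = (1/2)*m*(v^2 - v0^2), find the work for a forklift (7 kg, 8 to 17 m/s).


Given: m = 7 kg, v0 = 8 m/s, v = 17 m/s
Using W = (1/2)*m*(v^2 - v0^2)
v^2 = 17^2 = 289
v0^2 = 8^2 = 64
v^2 - v0^2 = 289 - 64 = 225
W = (1/2)*7*225 = 1575/2 J

1575/2 J


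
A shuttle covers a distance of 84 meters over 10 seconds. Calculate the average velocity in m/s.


Given: distance d = 84 m, time t = 10 s
Using v = d / t
v = 84 / 10
v = 42/5 m/s

42/5 m/s


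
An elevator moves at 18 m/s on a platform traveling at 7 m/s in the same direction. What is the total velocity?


Given: object velocity = 18 m/s, platform velocity = 7 m/s (same direction)
Using classical velocity addition: v_total = v_object + v_platform
v_total = 18 + 7
v_total = 25 m/s

25 m/s


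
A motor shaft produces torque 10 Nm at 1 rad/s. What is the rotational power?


Given: tau = 10 Nm, omega = 1 rad/s
Using P = tau * omega
P = 10 * 1
P = 10 W

10 W


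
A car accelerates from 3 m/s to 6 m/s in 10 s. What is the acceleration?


Given: initial velocity v0 = 3 m/s, final velocity v = 6 m/s, time t = 10 s
Using a = (v - v0) / t
a = (6 - 3) / 10
a = 3 / 10
a = 3/10 m/s^2

3/10 m/s^2


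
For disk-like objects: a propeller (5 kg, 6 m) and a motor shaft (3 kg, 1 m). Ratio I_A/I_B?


Given: M1=5 kg, R1=6 m, M2=3 kg, R2=1 m
For a disk: I = (1/2)*M*R^2, so I_A/I_B = (M1*R1^2)/(M2*R2^2)
M1*R1^2 = 5*36 = 180
M2*R2^2 = 3*1 = 3
I_A/I_B = 180/3 = 60

60


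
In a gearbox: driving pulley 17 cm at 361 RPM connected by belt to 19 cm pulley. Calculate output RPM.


Given: D1 = 17 cm, w1 = 361 RPM, D2 = 19 cm
Using D1*w1 = D2*w2
w2 = D1*w1 / D2
w2 = 17*361 / 19
w2 = 6137 / 19
w2 = 323 RPM

323 RPM


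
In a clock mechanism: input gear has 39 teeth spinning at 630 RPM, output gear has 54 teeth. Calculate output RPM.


Given: N1 = 39 teeth, w1 = 630 RPM, N2 = 54 teeth
Using N1*w1 = N2*w2
w2 = N1*w1 / N2
w2 = 39*630 / 54
w2 = 24570 / 54
w2 = 455 RPM

455 RPM


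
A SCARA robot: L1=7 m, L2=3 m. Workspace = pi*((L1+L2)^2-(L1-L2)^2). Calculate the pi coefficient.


Given: L1 = 7, L2 = 3
(L1+L2)^2 = (10)^2 = 100
(L1-L2)^2 = (4)^2 = 16
Difference = 100 - 16 = 84
This equals 4*L1*L2 = 4*7*3 = 84
Workspace area = 84*pi

84


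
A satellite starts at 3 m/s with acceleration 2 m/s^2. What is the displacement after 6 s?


Given: v0 = 3 m/s, a = 2 m/s^2, t = 6 s
Using s = v0*t + (1/2)*a*t^2
s = 3*6 + (1/2)*2*6^2
s = 18 + (1/2)*72
s = 18 + 36
s = 54

54 m


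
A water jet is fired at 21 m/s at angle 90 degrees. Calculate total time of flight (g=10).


Given: v0 = 21 m/s, theta = 90 deg, g = 10 m/s^2
sin(90) = 1
Using T = 2*v0*sin(theta) / g
T = 2*21*1 / 10
T = 42 / 10
T = 21/5 s

21/5 s


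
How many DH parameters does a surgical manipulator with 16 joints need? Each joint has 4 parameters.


Given: 16 joints, 4 DH parameters per joint (d, theta, a, alpha)
Total DH parameters = number_of_joints * 4
Total = 16 * 4
Total = 64

64


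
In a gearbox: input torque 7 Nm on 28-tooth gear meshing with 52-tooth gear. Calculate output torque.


Given: N1 = 28, N2 = 52, T1 = 7 Nm
Using T2/T1 = N2/N1
T2 = T1 * N2 / N1
T2 = 7 * 52 / 28
T2 = 364 / 28
T2 = 13 Nm

13 Nm


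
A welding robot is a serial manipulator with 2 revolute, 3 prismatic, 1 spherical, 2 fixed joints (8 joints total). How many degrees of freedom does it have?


Given: serial robot with 2 revolute, 3 prismatic, 1 spherical, 2 fixed joints
DOF contribution per joint type: revolute=1, prismatic=1, spherical=3, fixed=0
DOF = 2*1 + 3*1 + 1*3 + 2*0
DOF = 8

8


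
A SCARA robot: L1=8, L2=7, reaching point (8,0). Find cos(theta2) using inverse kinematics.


Given: L1 = 8, L2 = 7, target (x, y) = (8, 0)
Using cos(theta2) = (x^2 + y^2 - L1^2 - L2^2) / (2*L1*L2)
x^2 + y^2 = 8^2 + 0 = 64
L1^2 + L2^2 = 64 + 49 = 113
Numerator = 64 - 113 = -49
Denominator = 2*8*7 = 112
cos(theta2) = -49/112 = -7/16

-7/16


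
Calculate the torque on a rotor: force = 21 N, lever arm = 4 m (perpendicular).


Given: F = 21 N, r = 4 m, angle = 90 deg (perpendicular)
Using tau = F * r * sin(90)
sin(90) = 1
tau = 21 * 4 * 1
tau = 84 Nm

84 Nm


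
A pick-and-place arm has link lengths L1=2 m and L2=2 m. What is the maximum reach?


Given: L1 = 2 m, L2 = 2 m
For a 2-link planar arm, max reach = L1 + L2 (fully extended)
Max reach = 2 + 2
Max reach = 4 m

4 m


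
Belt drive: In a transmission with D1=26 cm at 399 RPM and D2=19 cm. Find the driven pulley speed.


Given: D1 = 26 cm, w1 = 399 RPM, D2 = 19 cm
Using D1*w1 = D2*w2
w2 = D1*w1 / D2
w2 = 26*399 / 19
w2 = 10374 / 19
w2 = 546 RPM

546 RPM


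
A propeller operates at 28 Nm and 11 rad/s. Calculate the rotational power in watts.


Given: tau = 28 Nm, omega = 11 rad/s
Using P = tau * omega
P = 28 * 11
P = 308 W

308 W


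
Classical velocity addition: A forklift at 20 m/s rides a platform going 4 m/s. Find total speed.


Given: object velocity = 20 m/s, platform velocity = 4 m/s (same direction)
Using classical velocity addition: v_total = v_object + v_platform
v_total = 20 + 4
v_total = 24 m/s

24 m/s


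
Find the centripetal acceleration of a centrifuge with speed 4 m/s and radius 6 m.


Given: v = 4 m/s, r = 6 m
Using a_c = v^2 / r
a_c = 4^2 / 6
a_c = 16 / 6
a_c = 8/3 m/s^2

8/3 m/s^2


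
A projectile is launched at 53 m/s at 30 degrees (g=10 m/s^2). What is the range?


Given: v0 = 53 m/s, theta = 30 deg, g = 10 m/s^2
sin(2*30) = sin(60) = sqrt(3)/2
Using R = v0^2 * sin(2*theta) / g
R = 53^2 * (sqrt(3)/2) / 10
R = 2809 * sqrt(3) / 20
R = 2809/20*sqrt(3) m

2809/20*sqrt(3) m


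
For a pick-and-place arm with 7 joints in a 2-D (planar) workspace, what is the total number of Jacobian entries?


Given: task space dimension = 2, joints = 7
Jacobian is a 2 x 7 matrix
Total entries = rows * columns
Total = 2 * 7
Total = 14

14


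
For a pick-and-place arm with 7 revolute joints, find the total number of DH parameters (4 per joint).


Given: 7 joints, 4 DH parameters per joint (d, theta, a, alpha)
Total DH parameters = number_of_joints * 4
Total = 7 * 4
Total = 28

28


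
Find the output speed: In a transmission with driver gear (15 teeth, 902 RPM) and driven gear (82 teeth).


Given: N1 = 15 teeth, w1 = 902 RPM, N2 = 82 teeth
Using N1*w1 = N2*w2
w2 = N1*w1 / N2
w2 = 15*902 / 82
w2 = 13530 / 82
w2 = 165 RPM

165 RPM


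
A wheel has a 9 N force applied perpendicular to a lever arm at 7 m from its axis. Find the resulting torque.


Given: F = 9 N, r = 7 m, angle = 90 deg (perpendicular)
Using tau = F * r * sin(90)
sin(90) = 1
tau = 9 * 7 * 1
tau = 63 Nm

63 Nm


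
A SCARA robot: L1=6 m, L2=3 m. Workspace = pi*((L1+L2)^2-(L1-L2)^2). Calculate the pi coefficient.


Given: L1 = 6, L2 = 3
(L1+L2)^2 = (9)^2 = 81
(L1-L2)^2 = (3)^2 = 9
Difference = 81 - 9 = 72
This equals 4*L1*L2 = 4*6*3 = 72
Workspace area = 72*pi

72


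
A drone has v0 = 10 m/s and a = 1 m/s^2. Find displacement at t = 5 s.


Given: v0 = 10 m/s, a = 1 m/s^2, t = 5 s
Using s = v0*t + (1/2)*a*t^2
s = 10*5 + (1/2)*1*5^2
s = 50 + (1/2)*25
s = 50 + 25/2
s = 125/2

125/2 m


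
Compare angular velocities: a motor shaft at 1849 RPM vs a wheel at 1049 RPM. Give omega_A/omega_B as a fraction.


Given: RPM_A = 1849, RPM_B = 1049
omega = 2*pi*RPM/60, so omega_A/omega_B = RPM_A / RPM_B
omega_A/omega_B = 1849 / 1049
omega_A/omega_B = 1849/1049

1849/1049


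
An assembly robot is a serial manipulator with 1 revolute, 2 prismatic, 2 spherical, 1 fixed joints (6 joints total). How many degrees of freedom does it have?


Given: serial robot with 1 revolute, 2 prismatic, 2 spherical, 1 fixed joints
DOF contribution per joint type: revolute=1, prismatic=1, spherical=3, fixed=0
DOF = 1*1 + 2*1 + 2*3 + 1*0
DOF = 9

9


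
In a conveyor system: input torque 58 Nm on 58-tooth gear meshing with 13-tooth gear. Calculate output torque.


Given: N1 = 58, N2 = 13, T1 = 58 Nm
Using T2/T1 = N2/N1
T2 = T1 * N2 / N1
T2 = 58 * 13 / 58
T2 = 754 / 58
T2 = 13 Nm

13 Nm


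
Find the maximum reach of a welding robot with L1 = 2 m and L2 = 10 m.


Given: L1 = 2 m, L2 = 10 m
For a 2-link planar arm, max reach = L1 + L2 (fully extended)
Max reach = 2 + 10
Max reach = 12 m

12 m


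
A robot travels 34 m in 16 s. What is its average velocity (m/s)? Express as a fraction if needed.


Given: distance d = 34 m, time t = 16 s
Using v = d / t
v = 34 / 16
v = 17/8 m/s

17/8 m/s


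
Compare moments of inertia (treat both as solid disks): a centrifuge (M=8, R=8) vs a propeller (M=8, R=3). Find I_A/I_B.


Given: M1=8 kg, R1=8 m, M2=8 kg, R2=3 m
For a disk: I = (1/2)*M*R^2, so I_A/I_B = (M1*R1^2)/(M2*R2^2)
M1*R1^2 = 8*64 = 512
M2*R2^2 = 8*9 = 72
I_A/I_B = 512/72 = 64/9

64/9


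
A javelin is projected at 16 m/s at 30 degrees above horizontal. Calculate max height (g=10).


Given: v0 = 16 m/s, theta = 30 deg, g = 10 m/s^2
sin^2(30) = 1/4
Using H = v0^2 * sin^2(theta) / (2*g)
H = 16^2 * 1/4 / (2*10)
H = 256 * 1/4 / 20
H = 64 / 20
H = 16/5 m

16/5 m


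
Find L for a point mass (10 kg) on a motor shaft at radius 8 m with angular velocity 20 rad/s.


Given: m = 10 kg, r = 8 m, omega = 20 rad/s
For a point mass: I = m*r^2
I = 10*8^2 = 10*64 = 640
L = I*omega = 640*20
L = 12800 kg*m^2/s

12800 kg*m^2/s


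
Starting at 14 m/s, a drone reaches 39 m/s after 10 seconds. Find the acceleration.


Given: initial velocity v0 = 14 m/s, final velocity v = 39 m/s, time t = 10 s
Using a = (v - v0) / t
a = (39 - 14) / 10
a = 25 / 10
a = 5/2 m/s^2

5/2 m/s^2


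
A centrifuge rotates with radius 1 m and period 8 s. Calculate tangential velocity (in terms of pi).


Given: radius r = 1 m, period T = 8 s
Using v = 2*pi*r / T
v = 2*pi*1 / 8
v = 2*pi / 8
v = 1/4*pi m/s

1/4*pi m/s


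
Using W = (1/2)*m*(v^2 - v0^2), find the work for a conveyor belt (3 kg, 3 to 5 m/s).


Given: m = 3 kg, v0 = 3 m/s, v = 5 m/s
Using W = (1/2)*m*(v^2 - v0^2)
v^2 = 5^2 = 25
v0^2 = 3^2 = 9
v^2 - v0^2 = 25 - 9 = 16
W = (1/2)*3*16 = 24 J

24 J


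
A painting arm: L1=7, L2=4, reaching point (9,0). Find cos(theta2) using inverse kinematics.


Given: L1 = 7, L2 = 4, target (x, y) = (9, 0)
Using cos(theta2) = (x^2 + y^2 - L1^2 - L2^2) / (2*L1*L2)
x^2 + y^2 = 9^2 + 0 = 81
L1^2 + L2^2 = 49 + 16 = 65
Numerator = 81 - 65 = 16
Denominator = 2*7*4 = 56
cos(theta2) = 16/56 = 2/7

2/7


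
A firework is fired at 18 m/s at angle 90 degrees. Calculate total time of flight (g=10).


Given: v0 = 18 m/s, theta = 90 deg, g = 10 m/s^2
sin(90) = 1
Using T = 2*v0*sin(theta) / g
T = 2*18*1 / 10
T = 36 / 10
T = 18/5 s

18/5 s


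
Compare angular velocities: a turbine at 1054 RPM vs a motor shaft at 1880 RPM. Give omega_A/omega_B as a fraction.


Given: RPM_A = 1054, RPM_B = 1880
omega = 2*pi*RPM/60, so omega_A/omega_B = RPM_A / RPM_B
omega_A/omega_B = 1054 / 1880
omega_A/omega_B = 527/940

527/940


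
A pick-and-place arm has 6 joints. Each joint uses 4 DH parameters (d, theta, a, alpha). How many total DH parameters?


Given: 6 joints, 4 DH parameters per joint (d, theta, a, alpha)
Total DH parameters = number_of_joints * 4
Total = 6 * 4
Total = 24

24


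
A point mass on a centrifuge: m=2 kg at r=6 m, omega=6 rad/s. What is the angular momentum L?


Given: m = 2 kg, r = 6 m, omega = 6 rad/s
For a point mass: I = m*r^2
I = 2*6^2 = 2*36 = 72
L = I*omega = 72*6
L = 432 kg*m^2/s

432 kg*m^2/s


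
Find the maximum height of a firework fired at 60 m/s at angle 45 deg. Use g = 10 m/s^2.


Given: v0 = 60 m/s, theta = 45 deg, g = 10 m/s^2
sin^2(45) = 1/2
Using H = v0^2 * sin^2(theta) / (2*g)
H = 60^2 * 1/2 / (2*10)
H = 3600 * 1/2 / 20
H = 1800 / 20
H = 90 m

90 m


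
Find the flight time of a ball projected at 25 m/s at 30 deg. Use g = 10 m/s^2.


Given: v0 = 25 m/s, theta = 30 deg, g = 10 m/s^2
sin(30) = 1/2
Using T = 2*v0*sin(theta) / g
T = 2*25*1/2 / 10
T = 25 / 10
T = 5/2 s

5/2 s


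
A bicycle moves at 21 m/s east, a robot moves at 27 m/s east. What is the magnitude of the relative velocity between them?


Given: v_A = 21 m/s east, v_B = 27 m/s east
Both move in the same direction; relative speed = |v_A - v_B|
|21 - 27| = |-6|
= 6 m/s

6 m/s


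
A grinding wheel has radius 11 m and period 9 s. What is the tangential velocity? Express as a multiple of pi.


Given: radius r = 11 m, period T = 9 s
Using v = 2*pi*r / T
v = 2*pi*11 / 9
v = 22*pi / 9
v = 22/9*pi m/s

22/9*pi m/s


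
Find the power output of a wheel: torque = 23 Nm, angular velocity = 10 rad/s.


Given: tau = 23 Nm, omega = 10 rad/s
Using P = tau * omega
P = 23 * 10
P = 230 W

230 W


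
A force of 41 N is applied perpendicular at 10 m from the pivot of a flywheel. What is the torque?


Given: F = 41 N, r = 10 m, angle = 90 deg (perpendicular)
Using tau = F * r * sin(90)
sin(90) = 1
tau = 41 * 10 * 1
tau = 410 Nm

410 Nm


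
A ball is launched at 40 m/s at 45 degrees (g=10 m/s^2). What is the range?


Given: v0 = 40 m/s, theta = 45 deg, g = 10 m/s^2
sin(2*45) = sin(90) = 1
Using R = v0^2 * sin(2*theta) / g
R = 40^2 * 1 / 10
R = 1600 / 10
R = 160 m

160 m


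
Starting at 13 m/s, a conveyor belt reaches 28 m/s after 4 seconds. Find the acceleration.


Given: initial velocity v0 = 13 m/s, final velocity v = 28 m/s, time t = 4 s
Using a = (v - v0) / t
a = (28 - 13) / 4
a = 15 / 4
a = 15/4 m/s^2

15/4 m/s^2


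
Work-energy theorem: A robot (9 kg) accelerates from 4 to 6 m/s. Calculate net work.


Given: m = 9 kg, v0 = 4 m/s, v = 6 m/s
Using W = (1/2)*m*(v^2 - v0^2)
v^2 = 6^2 = 36
v0^2 = 4^2 = 16
v^2 - v0^2 = 36 - 16 = 20
W = (1/2)*9*20 = 90 J

90 J


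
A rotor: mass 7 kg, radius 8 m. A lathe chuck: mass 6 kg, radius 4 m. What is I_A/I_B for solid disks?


Given: M1=7 kg, R1=8 m, M2=6 kg, R2=4 m
For a disk: I = (1/2)*M*R^2, so I_A/I_B = (M1*R1^2)/(M2*R2^2)
M1*R1^2 = 7*64 = 448
M2*R2^2 = 6*16 = 96
I_A/I_B = 448/96 = 14/3

14/3


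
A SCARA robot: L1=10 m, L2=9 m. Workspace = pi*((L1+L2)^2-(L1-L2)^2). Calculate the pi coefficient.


Given: L1 = 10, L2 = 9
(L1+L2)^2 = (19)^2 = 361
(L1-L2)^2 = (1)^2 = 1
Difference = 361 - 1 = 360
This equals 4*L1*L2 = 4*10*9 = 360
Workspace area = 360*pi

360


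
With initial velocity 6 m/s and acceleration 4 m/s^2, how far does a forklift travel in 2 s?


Given: v0 = 6 m/s, a = 4 m/s^2, t = 2 s
Using s = v0*t + (1/2)*a*t^2
s = 6*2 + (1/2)*4*2^2
s = 12 + (1/2)*16
s = 12 + 8
s = 20

20 m


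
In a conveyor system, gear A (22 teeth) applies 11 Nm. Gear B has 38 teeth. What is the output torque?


Given: N1 = 22, N2 = 38, T1 = 11 Nm
Using T2/T1 = N2/N1
T2 = T1 * N2 / N1
T2 = 11 * 38 / 22
T2 = 418 / 22
T2 = 19 Nm

19 Nm


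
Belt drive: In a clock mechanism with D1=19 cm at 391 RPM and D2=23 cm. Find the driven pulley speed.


Given: D1 = 19 cm, w1 = 391 RPM, D2 = 23 cm
Using D1*w1 = D2*w2
w2 = D1*w1 / D2
w2 = 19*391 / 23
w2 = 7429 / 23
w2 = 323 RPM

323 RPM


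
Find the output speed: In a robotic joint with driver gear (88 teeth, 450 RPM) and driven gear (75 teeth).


Given: N1 = 88 teeth, w1 = 450 RPM, N2 = 75 teeth
Using N1*w1 = N2*w2
w2 = N1*w1 / N2
w2 = 88*450 / 75
w2 = 39600 / 75
w2 = 528 RPM

528 RPM


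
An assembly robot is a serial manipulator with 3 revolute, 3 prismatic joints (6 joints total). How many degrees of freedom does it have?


Given: serial robot with 3 revolute, 3 prismatic joints
DOF contribution per joint type: revolute=1, prismatic=1, spherical=3, fixed=0
DOF = 3*1 + 3*1
DOF = 6

6


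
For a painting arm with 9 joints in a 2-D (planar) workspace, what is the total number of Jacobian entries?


Given: task space dimension = 2, joints = 9
Jacobian is a 2 x 9 matrix
Total entries = rows * columns
Total = 2 * 9
Total = 18

18


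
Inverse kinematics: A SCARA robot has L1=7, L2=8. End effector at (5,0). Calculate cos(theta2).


Given: L1 = 7, L2 = 8, target (x, y) = (5, 0)
Using cos(theta2) = (x^2 + y^2 - L1^2 - L2^2) / (2*L1*L2)
x^2 + y^2 = 5^2 + 0 = 25
L1^2 + L2^2 = 49 + 64 = 113
Numerator = 25 - 113 = -88
Denominator = 2*7*8 = 112
cos(theta2) = -88/112 = -11/14

-11/14


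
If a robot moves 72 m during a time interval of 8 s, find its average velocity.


Given: distance d = 72 m, time t = 8 s
Using v = d / t
v = 72 / 8
v = 9 m/s

9 m/s


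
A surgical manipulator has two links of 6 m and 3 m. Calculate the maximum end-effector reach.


Given: L1 = 6 m, L2 = 3 m
For a 2-link planar arm, max reach = L1 + L2 (fully extended)
Max reach = 6 + 3
Max reach = 9 m

9 m


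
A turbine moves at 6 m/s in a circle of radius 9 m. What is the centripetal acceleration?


Given: v = 6 m/s, r = 9 m
Using a_c = v^2 / r
a_c = 6^2 / 9
a_c = 36 / 9
a_c = 4 m/s^2

4 m/s^2


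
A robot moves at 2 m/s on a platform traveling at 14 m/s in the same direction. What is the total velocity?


Given: object velocity = 2 m/s, platform velocity = 14 m/s (same direction)
Using classical velocity addition: v_total = v_object + v_platform
v_total = 2 + 14
v_total = 16 m/s

16 m/s


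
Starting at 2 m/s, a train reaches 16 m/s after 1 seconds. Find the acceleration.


Given: initial velocity v0 = 2 m/s, final velocity v = 16 m/s, time t = 1 s
Using a = (v - v0) / t
a = (16 - 2) / 1
a = 14 / 1
a = 14 m/s^2

14 m/s^2


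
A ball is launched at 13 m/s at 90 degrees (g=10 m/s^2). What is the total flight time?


Given: v0 = 13 m/s, theta = 90 deg, g = 10 m/s^2
sin(90) = 1
Using T = 2*v0*sin(theta) / g
T = 2*13*1 / 10
T = 26 / 10
T = 13/5 s

13/5 s


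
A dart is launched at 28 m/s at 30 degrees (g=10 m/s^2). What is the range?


Given: v0 = 28 m/s, theta = 30 deg, g = 10 m/s^2
sin(2*30) = sin(60) = sqrt(3)/2
Using R = v0^2 * sin(2*theta) / g
R = 28^2 * (sqrt(3)/2) / 10
R = 784 * sqrt(3) / 20
R = 196/5*sqrt(3) m

196/5*sqrt(3) m


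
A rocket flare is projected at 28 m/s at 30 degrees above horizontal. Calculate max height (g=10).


Given: v0 = 28 m/s, theta = 30 deg, g = 10 m/s^2
sin^2(30) = 1/4
Using H = v0^2 * sin^2(theta) / (2*g)
H = 28^2 * 1/4 / (2*10)
H = 784 * 1/4 / 20
H = 196 / 20
H = 49/5 m

49/5 m


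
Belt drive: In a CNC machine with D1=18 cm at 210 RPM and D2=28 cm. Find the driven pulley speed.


Given: D1 = 18 cm, w1 = 210 RPM, D2 = 28 cm
Using D1*w1 = D2*w2
w2 = D1*w1 / D2
w2 = 18*210 / 28
w2 = 3780 / 28
w2 = 135 RPM

135 RPM


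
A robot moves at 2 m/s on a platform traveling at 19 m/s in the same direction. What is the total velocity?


Given: object velocity = 2 m/s, platform velocity = 19 m/s (same direction)
Using classical velocity addition: v_total = v_object + v_platform
v_total = 2 + 19
v_total = 21 m/s

21 m/s


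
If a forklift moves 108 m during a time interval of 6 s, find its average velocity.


Given: distance d = 108 m, time t = 6 s
Using v = d / t
v = 108 / 6
v = 18 m/s

18 m/s


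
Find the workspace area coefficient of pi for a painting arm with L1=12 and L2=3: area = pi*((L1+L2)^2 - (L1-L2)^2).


Given: L1 = 12, L2 = 3
(L1+L2)^2 = (15)^2 = 225
(L1-L2)^2 = (9)^2 = 81
Difference = 225 - 81 = 144
This equals 4*L1*L2 = 4*12*3 = 144
Workspace area = 144*pi

144


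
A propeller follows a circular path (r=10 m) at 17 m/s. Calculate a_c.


Given: v = 17 m/s, r = 10 m
Using a_c = v^2 / r
a_c = 17^2 / 10
a_c = 289 / 10
a_c = 289/10 m/s^2

289/10 m/s^2


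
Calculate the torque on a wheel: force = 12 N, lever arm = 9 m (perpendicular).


Given: F = 12 N, r = 9 m, angle = 90 deg (perpendicular)
Using tau = F * r * sin(90)
sin(90) = 1
tau = 12 * 9 * 1
tau = 108 Nm

108 Nm


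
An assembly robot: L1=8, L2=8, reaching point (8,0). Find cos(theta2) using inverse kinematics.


Given: L1 = 8, L2 = 8, target (x, y) = (8, 0)
Using cos(theta2) = (x^2 + y^2 - L1^2 - L2^2) / (2*L1*L2)
x^2 + y^2 = 8^2 + 0 = 64
L1^2 + L2^2 = 64 + 64 = 128
Numerator = 64 - 128 = -64
Denominator = 2*8*8 = 128
cos(theta2) = -64/128 = -1/2

-1/2


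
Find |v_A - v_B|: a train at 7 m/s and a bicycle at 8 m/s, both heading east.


Given: v_A = 7 m/s east, v_B = 8 m/s east
Both move in the same direction; relative speed = |v_A - v_B|
|7 - 8| = |-1|
= 1 m/s

1 m/s


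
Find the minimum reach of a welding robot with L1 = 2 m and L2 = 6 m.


Given: L1 = 2 m, L2 = 6 m
For a 2-link planar arm, min reach = |L1 - L2| (second link folded back)
Min reach = |2 - 6|
Min reach = 4 m

4 m


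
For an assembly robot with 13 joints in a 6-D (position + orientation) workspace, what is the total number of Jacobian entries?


Given: task space dimension = 6, joints = 13
Jacobian is a 6 x 13 matrix
Total entries = rows * columns
Total = 6 * 13
Total = 78

78


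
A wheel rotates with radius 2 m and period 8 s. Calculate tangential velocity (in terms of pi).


Given: radius r = 2 m, period T = 8 s
Using v = 2*pi*r / T
v = 2*pi*2 / 8
v = 4*pi / 8
v = 1/2*pi m/s

1/2*pi m/s


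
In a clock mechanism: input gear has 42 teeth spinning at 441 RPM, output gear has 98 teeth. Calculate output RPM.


Given: N1 = 42 teeth, w1 = 441 RPM, N2 = 98 teeth
Using N1*w1 = N2*w2
w2 = N1*w1 / N2
w2 = 42*441 / 98
w2 = 18522 / 98
w2 = 189 RPM

189 RPM


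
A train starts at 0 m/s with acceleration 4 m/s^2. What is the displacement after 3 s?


Given: v0 = 0 m/s, a = 4 m/s^2, t = 3 s
Using s = v0*t + (1/2)*a*t^2
s = 0*3 + (1/2)*4*3^2
s = 0 + (1/2)*36
s = 0 + 18
s = 18

18 m


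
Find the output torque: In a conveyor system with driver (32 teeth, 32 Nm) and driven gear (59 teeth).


Given: N1 = 32, N2 = 59, T1 = 32 Nm
Using T2/T1 = N2/N1
T2 = T1 * N2 / N1
T2 = 32 * 59 / 32
T2 = 1888 / 32
T2 = 59 Nm

59 Nm


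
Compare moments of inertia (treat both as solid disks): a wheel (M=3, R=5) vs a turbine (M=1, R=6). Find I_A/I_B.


Given: M1=3 kg, R1=5 m, M2=1 kg, R2=6 m
For a disk: I = (1/2)*M*R^2, so I_A/I_B = (M1*R1^2)/(M2*R2^2)
M1*R1^2 = 3*25 = 75
M2*R2^2 = 1*36 = 36
I_A/I_B = 75/36 = 25/12

25/12


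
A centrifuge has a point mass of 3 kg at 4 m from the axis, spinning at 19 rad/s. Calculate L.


Given: m = 3 kg, r = 4 m, omega = 19 rad/s
For a point mass: I = m*r^2
I = 3*4^2 = 3*16 = 48
L = I*omega = 48*19
L = 912 kg*m^2/s

912 kg*m^2/s


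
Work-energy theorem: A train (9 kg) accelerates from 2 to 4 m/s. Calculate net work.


Given: m = 9 kg, v0 = 2 m/s, v = 4 m/s
Using W = (1/2)*m*(v^2 - v0^2)
v^2 = 4^2 = 16
v0^2 = 2^2 = 4
v^2 - v0^2 = 16 - 4 = 12
W = (1/2)*9*12 = 54 J

54 J


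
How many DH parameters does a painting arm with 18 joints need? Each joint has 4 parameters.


Given: 18 joints, 4 DH parameters per joint (d, theta, a, alpha)
Total DH parameters = number_of_joints * 4
Total = 18 * 4
Total = 72

72


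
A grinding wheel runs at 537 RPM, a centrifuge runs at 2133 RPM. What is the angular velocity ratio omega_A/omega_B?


Given: RPM_A = 537, RPM_B = 2133
omega = 2*pi*RPM/60, so omega_A/omega_B = RPM_A / RPM_B
omega_A/omega_B = 537 / 2133
omega_A/omega_B = 179/711

179/711


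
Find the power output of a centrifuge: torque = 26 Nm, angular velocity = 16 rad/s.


Given: tau = 26 Nm, omega = 16 rad/s
Using P = tau * omega
P = 26 * 16
P = 416 W

416 W


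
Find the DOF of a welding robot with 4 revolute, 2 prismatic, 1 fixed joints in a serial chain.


Given: serial robot with 4 revolute, 2 prismatic, 1 fixed joints
DOF contribution per joint type: revolute=1, prismatic=1, spherical=3, fixed=0
DOF = 4*1 + 2*1 + 1*0
DOF = 6

6


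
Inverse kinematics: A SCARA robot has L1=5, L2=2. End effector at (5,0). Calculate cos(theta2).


Given: L1 = 5, L2 = 2, target (x, y) = (5, 0)
Using cos(theta2) = (x^2 + y^2 - L1^2 - L2^2) / (2*L1*L2)
x^2 + y^2 = 5^2 + 0 = 25
L1^2 + L2^2 = 25 + 4 = 29
Numerator = 25 - 29 = -4
Denominator = 2*5*2 = 20
cos(theta2) = -4/20 = -1/5

-1/5


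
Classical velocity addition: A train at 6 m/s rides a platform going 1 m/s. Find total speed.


Given: object velocity = 6 m/s, platform velocity = 1 m/s (same direction)
Using classical velocity addition: v_total = v_object + v_platform
v_total = 6 + 1
v_total = 7 m/s

7 m/s


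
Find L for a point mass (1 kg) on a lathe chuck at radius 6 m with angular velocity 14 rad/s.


Given: m = 1 kg, r = 6 m, omega = 14 rad/s
For a point mass: I = m*r^2
I = 1*6^2 = 1*36 = 36
L = I*omega = 36*14
L = 504 kg*m^2/s

504 kg*m^2/s


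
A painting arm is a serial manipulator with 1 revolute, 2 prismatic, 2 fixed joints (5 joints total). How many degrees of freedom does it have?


Given: serial robot with 1 revolute, 2 prismatic, 2 fixed joints
DOF contribution per joint type: revolute=1, prismatic=1, spherical=3, fixed=0
DOF = 1*1 + 2*1 + 2*0
DOF = 3

3


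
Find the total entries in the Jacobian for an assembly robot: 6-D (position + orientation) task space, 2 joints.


Given: task space dimension = 6, joints = 2
Jacobian is a 6 x 2 matrix
Total entries = rows * columns
Total = 6 * 2
Total = 12

12


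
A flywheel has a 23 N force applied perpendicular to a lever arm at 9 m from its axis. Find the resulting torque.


Given: F = 23 N, r = 9 m, angle = 90 deg (perpendicular)
Using tau = F * r * sin(90)
sin(90) = 1
tau = 23 * 9 * 1
tau = 207 Nm

207 Nm


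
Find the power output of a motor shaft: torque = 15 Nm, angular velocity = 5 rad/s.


Given: tau = 15 Nm, omega = 5 rad/s
Using P = tau * omega
P = 15 * 5
P = 75 W

75 W


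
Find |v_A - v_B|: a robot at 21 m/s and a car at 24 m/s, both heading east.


Given: v_A = 21 m/s east, v_B = 24 m/s east
Both move in the same direction; relative speed = |v_A - v_B|
|21 - 24| = |-3|
= 3 m/s

3 m/s


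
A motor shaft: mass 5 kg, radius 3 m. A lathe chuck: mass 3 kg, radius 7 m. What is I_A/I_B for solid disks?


Given: M1=5 kg, R1=3 m, M2=3 kg, R2=7 m
For a disk: I = (1/2)*M*R^2, so I_A/I_B = (M1*R1^2)/(M2*R2^2)
M1*R1^2 = 5*9 = 45
M2*R2^2 = 3*49 = 147
I_A/I_B = 45/147 = 15/49

15/49
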